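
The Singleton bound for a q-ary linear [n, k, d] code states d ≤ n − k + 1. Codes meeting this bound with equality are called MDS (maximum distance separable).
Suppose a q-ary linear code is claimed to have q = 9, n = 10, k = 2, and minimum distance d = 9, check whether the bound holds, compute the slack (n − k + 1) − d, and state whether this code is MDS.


Singleton RHS = n − k + 1 = 9, slack = 0, bound satisfied, MDS.

Singleton bound: d ≤ n − k + 1.
Here n = 10, k = 2, so n − k + 1 = 9.
Given d = 9, check d ≤ 9: YES.
Slack = (n − k + 1) − d = 0.
The code is MDS (slack = 0).
Description: the claimed parameters are [10, 2, 9]_9; such a code would be MDS (meets Singleton bound).


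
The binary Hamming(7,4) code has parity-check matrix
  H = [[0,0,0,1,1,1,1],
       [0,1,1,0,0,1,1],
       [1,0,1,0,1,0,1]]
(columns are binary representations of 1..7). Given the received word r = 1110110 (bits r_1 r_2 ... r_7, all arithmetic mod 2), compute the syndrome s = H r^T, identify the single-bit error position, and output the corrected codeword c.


s = (0, 1, 1)^T, error position = 3, corrected codeword c = 1100110

Compute s = H r^T mod 2 one row at a time:
  s_1 = 0 + 1 + 1 + 0 = 2 ≡ 0 (mod 2).
  s_2 = 1 + 1 + 1 + 0 = 3 ≡ 1 (mod 2).
  s_3 = 1 + 1 + 1 + 0 = 3 ≡ 1 (mod 2).
s = (0, 1, 1)^T — this equals column 3 of H (binary 011), so error is at position 3.
Correct: flip bit 3 of r = 1110110 to get c = 1100110.


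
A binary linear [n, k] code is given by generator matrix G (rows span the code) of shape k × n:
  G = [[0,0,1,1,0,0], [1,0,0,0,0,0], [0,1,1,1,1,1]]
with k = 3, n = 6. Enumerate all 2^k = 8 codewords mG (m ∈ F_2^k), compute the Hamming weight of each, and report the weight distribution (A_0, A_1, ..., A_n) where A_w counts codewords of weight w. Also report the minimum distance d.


Weight distribution: A_0 = 1, A_1 = 1, A_2 = 1, A_3 = 2, A_4 = 1, A_5 = 1, A_6 = 1. Minimum distance d = 1.

Enumerate all 2^3 = 8 messages m ∈ F_2^3.
For each, compute codeword c = mG in F_2^6, then tally its weight.
  m = 000 → c = 000000, weight = 0.
  m = 100 → c = 001100, weight = 2.
  m = 010 → c = 100000, weight = 1.
  m = 110 → c = 101100, weight = 3.
  m = 001 → c = 011111, weight = 5.
  m = 101 → c = 010011, weight = 3.
  m = 011 → c = 111111, weight = 6.
  m = 111 → c = 110011, weight = 4.
Tally weights:
  weight 0: 1 codewords.
  weight 1: 1 codewords.
  weight 2: 1 codewords.
  weight 3: 2 codewords.
  weight 4: 1 codewords.
  weight 5: 1 codewords.
  weight 6: 1 codewords.
Minimum distance d = smallest w > 0 with A_w > 0 = 1.
Sanity: Σ A_w = 8 = 2^3 = 8 ✓.


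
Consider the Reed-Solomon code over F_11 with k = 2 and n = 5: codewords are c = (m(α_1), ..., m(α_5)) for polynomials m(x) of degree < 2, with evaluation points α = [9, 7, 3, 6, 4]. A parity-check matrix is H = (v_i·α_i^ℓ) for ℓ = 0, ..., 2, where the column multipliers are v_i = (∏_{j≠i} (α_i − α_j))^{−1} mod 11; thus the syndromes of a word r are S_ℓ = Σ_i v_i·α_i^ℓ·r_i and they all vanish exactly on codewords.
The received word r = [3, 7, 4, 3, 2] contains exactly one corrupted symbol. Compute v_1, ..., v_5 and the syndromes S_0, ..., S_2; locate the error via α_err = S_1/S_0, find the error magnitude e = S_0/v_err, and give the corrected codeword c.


S = (7, 9, 10), error at position 4, error magnitude e = 5, c = [3, 7, 4, 9, 2].

Step 1: column multipliers v_i = (∏_{j≠i}(α_i − α_j))^{−1} mod 11.
  i = 1 (α = 9): (9−7)(9−3)(9−6)(9−4) = 2·6·3·5 = 180 ≡ 4, so v_1 = 4^{−1} = 3 (mod 11).
  i = 2 (α = 7): (7−9)(7−3)(7−6)(7−4) = (−2)·4·1·3 = −24 ≡ 9, so v_2 = 9^{−1} = 5 (mod 11).
  i = 3 (α = 3): (3−9)(3−7)(3−6)(3−4) = (−6)·(−4)·(−3)·(−1) = 72 ≡ 6, so v_3 = 6^{−1} = 2 (mod 11).
  i = 4 (α = 6): (6−9)(6−7)(6−3)(6−4) = (−3)·(−1)·3·2 = 18 ≡ 7, so v_4 = 7^{−1} = 8 (mod 11).
  i = 5 (α = 4): (4−9)(4−7)(4−3)(4−6) = (−5)·(−3)·1·(−2) = −30 ≡ 3, so v_5 = 3^{−1} = 4 (mod 11).
  v = [3, 5, 2, 8, 4].
Step 2: syndromes of r = [3, 7, 4, 3, 2] (all sums mod 11).
  S_0 = Σ v_i r_i = 3·3 + 5·7 + 2·4 + 8·3 + 4·2 = 84 ≡ 7.
  S_1 = Σ v_i α_i r_i = 3·9·3 + 5·7·7 + 2·3·4 + 8·6·3 + 4·4·2 = 526 ≡ 9.
  α_i^2 mod 11 = [4, 5, 9, 3, 5].
  S_2 = Σ v_i α_i^2 r_i = 3·4·3 + 5·5·7 + 2·9·4 + 8·3·3 + 4·5·2 = 395 ≡ 10.
  S = (7, 9, 10) ≠ 0, so r is not a codeword (an error is present).
Step 3: locate the error. For a single error e at position i, S_ℓ = v_i·e·α_i^ℓ, so α_err = S_1/S_0.
  S_0^{−1} = 7^{−1} = 8 (mod 11), so α_err = 9·8 = 72 ≡ 6 = α_4. Error position i = 4.
  Consistency check: S_2/S_1 = 10·5 = 50 ≡ 6 = α_err ✓ (single-error assumption holds).
Step 4: error magnitude e = S_0/v_4 = S_0·∏_{j≠4}(α_4 − α_j) = 7·7 = 49 ≡ 5 (mod 11).
Step 5: correct position 4: c_4 = r_4 − e = 3 − 5 ≡ 9 (mod 11). Hence c = [3, 7, 4, 9, 2].
  Check: interpolating c through the α_i gives m(x) = 10 + 9·x (degree < 2) with m(α_i) = c_i for every i, so c is indeed a codeword.


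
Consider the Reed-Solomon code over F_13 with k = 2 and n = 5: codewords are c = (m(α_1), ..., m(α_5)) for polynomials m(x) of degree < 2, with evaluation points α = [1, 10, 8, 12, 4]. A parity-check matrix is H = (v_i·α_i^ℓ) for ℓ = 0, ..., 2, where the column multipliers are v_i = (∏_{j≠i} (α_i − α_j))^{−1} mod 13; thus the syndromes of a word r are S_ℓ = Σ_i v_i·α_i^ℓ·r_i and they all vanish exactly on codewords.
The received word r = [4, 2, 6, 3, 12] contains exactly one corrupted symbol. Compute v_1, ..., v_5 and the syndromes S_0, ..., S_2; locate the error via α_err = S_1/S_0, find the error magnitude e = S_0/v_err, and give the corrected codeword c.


S = (6, 9, 7), error at position 3, error magnitude e = 5, c = [4, 2, 1, 3, 12].

Step 1: column multipliers v_i = (∏_{j≠i}(α_i − α_j))^{−1} mod 13.
  i = 1 (α = 1): (1−10)(1−8)(1−12)(1−4) = (−9)·(−7)·(−11)·(−3) = 2079 ≡ 12, so v_1 = 12^{−1} = 12 (mod 13).
  i = 2 (α = 10): (10−1)(10−8)(10−12)(10−4) = 9·2·(−2)·6 = −216 ≡ 5, so v_2 = 5^{−1} = 8 (mod 13).
  i = 3 (α = 8): (8−1)(8−10)(8−12)(8−4) = 7·(−2)·(−4)·4 = 224 ≡ 3, so v_3 = 3^{−1} = 9 (mod 13).
  i = 4 (α = 12): (12−1)(12−10)(12−8)(12−4) = 11·2·4·8 = 704 ≡ 2, so v_4 = 2^{−1} = 7 (mod 13).
  i = 5 (α = 4): (4−1)(4−10)(4−8)(4−12) = 3·(−6)·(−4)·(−8) = −576 ≡ 9, so v_5 = 9^{−1} = 3 (mod 13).
  v = [12, 8, 9, 7, 3].
Step 2: syndromes of r = [4, 2, 6, 3, 12] (all sums mod 13).
  S_0 = Σ v_i r_i = 12·4 + 8·2 + 9·6 + 7·3 + 3·12 = 175 ≡ 6.
  S_1 = Σ v_i α_i r_i = 12·1·4 + 8·10·2 + 9·8·6 + 7·12·3 + 3·4·12 = 1036 ≡ 9.
  α_i^2 mod 13 = [1, 9, 12, 1, 3].
  S_2 = Σ v_i α_i^2 r_i = 12·1·4 + 8·9·2 + 9·12·6 + 7·1·3 + 3·3·12 = 969 ≡ 7.
  S = (6, 9, 7) ≠ 0, so r is not a codeword (an error is present).
Step 3: locate the error. For a single error e at position i, S_ℓ = v_i·e·α_i^ℓ, so α_err = S_1/S_0.
  S_0^{−1} = 6^{−1} = 11 (mod 13), so α_err = 9·11 = 99 ≡ 8 = α_3. Error position i = 3.
  Consistency check: S_2/S_1 = 7·3 = 21 ≡ 8 = α_err ✓ (single-error assumption holds).
Step 4: error magnitude e = S_0/v_3 = S_0·∏_{j≠3}(α_3 − α_j) = 6·3 = 18 ≡ 5 (mod 13).
Step 5: correct position 3: c_3 = r_3 − e = 6 − 5 ≡ 1 (mod 13). Hence c = [4, 2, 1, 3, 12].
  Check: interpolating c through the α_i gives m(x) = 10 + 7·x (degree < 2) with m(α_i) = c_i for every i, so c is indeed a codeword.


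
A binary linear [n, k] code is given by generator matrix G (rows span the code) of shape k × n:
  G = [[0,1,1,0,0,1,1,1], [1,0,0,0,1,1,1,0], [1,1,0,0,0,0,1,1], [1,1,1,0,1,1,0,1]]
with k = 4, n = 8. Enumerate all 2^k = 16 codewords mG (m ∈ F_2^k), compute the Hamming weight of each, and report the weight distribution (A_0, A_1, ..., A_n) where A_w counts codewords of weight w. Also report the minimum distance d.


Weight distribution: A_0 = 1, A_1 = 1, A_2 = 1, A_3 = 4, A_4 = 5, A_5 = 3, A_6 = 1. Minimum distance d = 1.

Enumerate all 2^4 = 16 messages m ∈ F_2^4.
For each, compute codeword c = mG in F_2^8, then tally its weight.
  m = 0000 → c = 00000000, weight = 0.
  m = 1000 → c = 01100111, weight = 5.
  m = 0100 → c = 10001110, weight = 4.
  m = 1100 → c = 11101001, weight = 5.
  m = 0010 → c = 11000011, weight = 4.
  m = 1010 → c = 10100100, weight = 3.
  m = 0110 → c = 01001101, weight = 4.
  m = 1110 → c = 00101010, weight = 3.
  m = 0001 → c = 11101101, weight = 6.
  m = 1001 → c = 10001010, weight = 3.
  m = 0101 → c = 01100011, weight = 4.
  m = 1101 → c = 00000100, weight = 1.
  m = 0011 → c = 00101110, weight = 4.
  m = 1011 → c = 01001001, weight = 3.
  m = 0111 → c = 10100000, weight = 2.
  m = 1111 → c = 11000111, weight = 5.
Tally weights:
  weight 0: 1 codewords.
  weight 1: 1 codewords.
  weight 2: 1 codewords.
  weight 3: 4 codewords.
  weight 4: 5 codewords.
  weight 5: 3 codewords.
  weight 6: 1 codewords.
Minimum distance d = smallest w > 0 with A_w > 0 = 1.
Sanity: Σ A_w = 16 = 2^4 = 16 ✓.


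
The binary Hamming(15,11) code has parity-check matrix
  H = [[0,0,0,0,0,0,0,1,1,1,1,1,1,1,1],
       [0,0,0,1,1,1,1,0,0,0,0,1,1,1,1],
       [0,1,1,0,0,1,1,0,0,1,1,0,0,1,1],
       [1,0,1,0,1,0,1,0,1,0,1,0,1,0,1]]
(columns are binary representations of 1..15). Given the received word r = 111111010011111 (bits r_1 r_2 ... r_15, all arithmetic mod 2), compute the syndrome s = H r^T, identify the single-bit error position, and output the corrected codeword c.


s = (0, 1, 0, 0)^T, error position = 4, corrected codeword c = 111011010011111

Compute s = H r^T mod 2 one row at a time:
  s_1 = 1 + 0 + 0 + 1 + 1 + 1 + 1 + 1 = 6 ≡ 0 (mod 2).
  s_2 = 1 + 1 + 1 + 0 + 1 + 1 + 1 + 1 = 7 ≡ 1 (mod 2).
  s_3 = 1 + 1 + 1 + 0 + 0 + 1 + 1 + 1 = 6 ≡ 0 (mod 2).
  s_4 = 1 + 1 + 1 + 0 + 0 + 1 + 1 + 1 = 6 ≡ 0 (mod 2).
s = (0, 1, 0, 0)^T — this equals column 4 of H (binary 0100), so error is at position 4.
Correct: flip bit 4 of r = 111111010011111 to get c = 111011010011111.


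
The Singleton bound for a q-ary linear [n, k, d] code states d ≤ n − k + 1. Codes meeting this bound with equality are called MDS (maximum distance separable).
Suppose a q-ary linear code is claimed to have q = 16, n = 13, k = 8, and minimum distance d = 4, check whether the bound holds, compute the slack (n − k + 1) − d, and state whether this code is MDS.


Singleton RHS = n − k + 1 = 6, slack = 2, bound satisfied, not MDS.

Singleton bound: d ≤ n − k + 1.
Here n = 13, k = 8, so n − k + 1 = 6.
Given d = 4, check d ≤ 6: YES.
Slack = (n − k + 1) − d = 2.
The code is NOT MDS (slack = 2 > 0).
Description: the claimed parameters are [13, 8, 4]_16; such a code would be non-MDS.


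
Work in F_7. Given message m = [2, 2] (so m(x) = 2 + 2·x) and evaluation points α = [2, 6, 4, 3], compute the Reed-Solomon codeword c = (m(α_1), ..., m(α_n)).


c = [6, 0, 3, 1]

Message polynomial: m(x) = 2 + 2·x (mod 7).
For each evaluation point α_i, compute m(α_i) mod 7:
  α_1 = 2: Horner steps 2 → 6, so m(2) = 6.
  α_2 = 6: Horner steps 2 → 0, so m(6) = 0.
  α_3 = 4: Horner steps 2 → 3, so m(4) = 3.
  α_4 = 3: Horner steps 2 → 1, so m(3) = 1.
Codeword c = [6, 0, 3, 1] ∈ F_7^4.


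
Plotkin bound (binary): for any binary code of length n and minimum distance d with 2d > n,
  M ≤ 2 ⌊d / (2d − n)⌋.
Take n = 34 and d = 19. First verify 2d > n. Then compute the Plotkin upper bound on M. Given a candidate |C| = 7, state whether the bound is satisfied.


Plotkin bound M ≤ 8; given |C| = 7 ≤ bound (satisfied).

Check applicability: 2d = 38, n = 34.
2d − n = 4 > 0, so Plotkin applies.
Compute d/(2d−n) = 19/4 ≈ 4.7500.
⌊d/(2d−n)⌋ = 4.
Plotkin bound: M ≤ 2·4 = 8.
Given |C| = 7, check: satisfied.
This |C| is below the Plotkin bound.


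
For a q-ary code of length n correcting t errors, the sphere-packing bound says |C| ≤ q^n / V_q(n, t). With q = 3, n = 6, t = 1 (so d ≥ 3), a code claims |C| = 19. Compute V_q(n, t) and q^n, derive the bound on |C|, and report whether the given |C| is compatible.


V_q(n, t) = 13, q^n = 729, Hamming bound = 56, |C| = 19 ≤ bound (satisfied).

Step 1: Compute V_q(n, t) = Σ_{j=0}^1 C(n, j) (q−1)^j.
  j = 0: C(6,0)·(2)^0 = 1·1 = 1.
  j = 1: C(6,1)·(2)^1 = 6·2 = 12.
  V_q(n, t) = 1 + 12 = 13.
Step 2: q^n = 3^6 = 729.
Step 3: Hamming bound ⌊q^n / V_q(n,t)⌋ = ⌊729/13⌋ = 56.
Step 4: Compare |C| = 19 to 56: satisfied.
The claimed |C| lies below the Hamming bound.


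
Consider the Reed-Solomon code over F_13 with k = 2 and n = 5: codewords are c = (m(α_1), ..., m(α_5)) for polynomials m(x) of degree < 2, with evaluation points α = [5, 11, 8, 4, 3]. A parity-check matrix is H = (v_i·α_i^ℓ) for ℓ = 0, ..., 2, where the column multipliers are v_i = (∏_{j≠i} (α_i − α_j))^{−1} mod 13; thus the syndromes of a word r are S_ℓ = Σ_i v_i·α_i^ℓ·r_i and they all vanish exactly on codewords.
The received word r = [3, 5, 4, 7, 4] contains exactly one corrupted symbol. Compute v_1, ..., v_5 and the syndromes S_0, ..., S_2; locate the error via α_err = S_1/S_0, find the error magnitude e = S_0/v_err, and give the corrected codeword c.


S = (3, 9, 1), error at position 5, error magnitude e = 6, c = [3, 5, 4, 7, 11].

Step 1: column multipliers v_i = (∏_{j≠i}(α_i − α_j))^{−1} mod 13.
  i = 1 (α = 5): (5−11)(5−8)(5−4)(5−3) = (−6)·(−3)·1·2 = 36 ≡ 10, so v_1 = 10^{−1} = 4 (mod 13).
  i = 2 (α = 11): (11−5)(11−8)(11−4)(11−3) = 6·3·7·8 = 1008 ≡ 7, so v_2 = 7^{−1} = 2 (mod 13).
  i = 3 (α = 8): (8−5)(8−11)(8−4)(8−3) = 3·(−3)·4·5 = −180 ≡ 2, so v_3 = 2^{−1} = 7 (mod 13).
  i = 4 (α = 4): (4−5)(4−11)(4−8)(4−3) = (−1)·(−7)·(−4)·1 = −28 ≡ 11, so v_4 = 11^{−1} = 6 (mod 13).
  i = 5 (α = 3): (3−5)(3−11)(3−8)(3−4) = (−2)·(−8)·(−5)·(−1) = 80 ≡ 2, so v_5 = 2^{−1} = 7 (mod 13).
  v = [4, 2, 7, 6, 7].
Step 2: syndromes of r = [3, 5, 4, 7, 4] (all sums mod 13).
  S_0 = Σ v_i r_i = 4·3 + 2·5 + 7·4 + 6·7 + 7·4 = 120 ≡ 3.
  S_1 = Σ v_i α_i r_i = 4·5·3 + 2·11·5 + 7·8·4 + 6·4·7 + 7·3·4 = 646 ≡ 9.
  α_i^2 mod 13 = [12, 4, 12, 3, 9].
  S_2 = Σ v_i α_i^2 r_i = 4·12·3 + 2·4·5 + 7·12·4 + 6·3·7 + 7·9·4 = 898 ≡ 1.
  S = (3, 9, 1) ≠ 0, so r is not a codeword (an error is present).
Step 3: locate the error. For a single error e at position i, S_ℓ = v_i·e·α_i^ℓ, so α_err = S_1/S_0.
  S_0^{−1} = 3^{−1} = 9 (mod 13), so α_err = 9·9 = 81 ≡ 3 = α_5. Error position i = 5.
  Consistency check: S_2/S_1 = 1·3 = 3 ≡ 3 = α_err ✓ (single-error assumption holds).
Step 4: error magnitude e = S_0/v_5 = S_0·∏_{j≠5}(α_5 − α_j) = 3·2 = 6 ≡ 6 (mod 13).
Step 5: correct position 5: c_5 = r_5 − e = 4 − 6 ≡ 11 (mod 13). Hence c = [3, 5, 4, 7, 11].
  Check: interpolating c through the α_i gives m(x) = 10 + 9·x (degree < 2) with m(α_i) = c_i for every i, so c is indeed a codeword.


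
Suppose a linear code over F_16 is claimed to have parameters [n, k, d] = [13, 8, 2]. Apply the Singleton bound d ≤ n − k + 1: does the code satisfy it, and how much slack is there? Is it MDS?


Singleton RHS = n − k + 1 = 6, slack = 4, bound satisfied, not MDS.

Singleton bound: d ≤ n − k + 1.
Here n = 13, k = 8, so n − k + 1 = 6.
Given d = 2, check d ≤ 6: YES.
Slack = (n − k + 1) − d = 4.
The code is NOT MDS (slack = 4 > 0).
Description: the claimed parameters are [13, 8, 2]_16; such a code would be non-MDS.


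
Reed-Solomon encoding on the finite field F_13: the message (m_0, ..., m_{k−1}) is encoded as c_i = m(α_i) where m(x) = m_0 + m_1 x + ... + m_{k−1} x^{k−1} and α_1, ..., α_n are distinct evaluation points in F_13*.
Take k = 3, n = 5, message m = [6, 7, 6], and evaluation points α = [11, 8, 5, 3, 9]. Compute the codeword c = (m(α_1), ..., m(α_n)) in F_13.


c = [3, 4, 9, 3, 9]

Message polynomial: m(x) = 6 + 7·x + 6·x^2 (mod 13).
For each evaluation point α_i, compute m(α_i) mod 13:
  α_1 = 11: Horner steps 6 → 8 → 3, so m(11) = 3.
  α_2 = 8: Horner steps 6 → 3 → 4, so m(8) = 4.
  α_3 = 5: Horner steps 6 → 11 → 9, so m(5) = 9.
  α_4 = 3: Horner steps 6 → 12 → 3, so m(3) = 3.
  α_5 = 9: Horner steps 6 → 9 → 9, so m(9) = 9.
Codeword c = [3, 4, 9, 3, 9] ∈ F_13^5.


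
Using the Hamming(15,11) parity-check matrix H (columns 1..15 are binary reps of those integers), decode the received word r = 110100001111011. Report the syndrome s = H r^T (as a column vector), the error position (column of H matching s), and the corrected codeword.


s = (0, 0, 1, 0)^T, error position = 2, corrected codeword c = 100100001111011

Compute s = H r^T mod 2 one row at a time:
  s_1 = 0 + 1 + 1 + 1 + 1 + 0 + 1 + 1 = 6 ≡ 0 (mod 2).
  s_2 = 1 + 0 + 0 + 0 + 1 + 0 + 1 + 1 = 4 ≡ 0 (mod 2).
  s_3 = 1 + 0 + 0 + 0 + 1 + 1 + 1 + 1 = 5 ≡ 1 (mod 2).
  s_4 = 1 + 0 + 0 + 0 + 1 + 1 + 0 + 1 = 4 ≡ 0 (mod 2).
s = (0, 0, 1, 0)^T — this equals column 2 of H (binary 0010), so error is at position 2.
Correct: flip bit 2 of r = 110100001111011 to get c = 100100001111011.


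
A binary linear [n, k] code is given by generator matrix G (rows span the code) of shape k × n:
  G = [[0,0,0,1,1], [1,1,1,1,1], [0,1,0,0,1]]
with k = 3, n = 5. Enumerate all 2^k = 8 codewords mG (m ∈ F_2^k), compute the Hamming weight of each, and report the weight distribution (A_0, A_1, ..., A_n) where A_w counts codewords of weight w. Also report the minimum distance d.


Weight distribution: A_0 = 1, A_2 = 3, A_3 = 3, A_5 = 1. Minimum distance d = 2.

Enumerate all 2^3 = 8 messages m ∈ F_2^3.
For each, compute codeword c = mG in F_2^5, then tally its weight.
  m = 000 → c = 00000, weight = 0.
  m = 100 → c = 00011, weight = 2.
  m = 010 → c = 11111, weight = 5.
  m = 110 → c = 11100, weight = 3.
  m = 001 → c = 01001, weight = 2.
  m = 101 → c = 01010, weight = 2.
  m = 011 → c = 10110, weight = 3.
  m = 111 → c = 10101, weight = 3.
Tally weights:
  weight 0: 1 codewords.
  weight 2: 3 codewords.
  weight 3: 3 codewords.
  weight 5: 1 codewords.
Minimum distance d = smallest w > 0 with A_w > 0 = 2.
Sanity: Σ A_w = 8 = 2^3 = 8 ✓.


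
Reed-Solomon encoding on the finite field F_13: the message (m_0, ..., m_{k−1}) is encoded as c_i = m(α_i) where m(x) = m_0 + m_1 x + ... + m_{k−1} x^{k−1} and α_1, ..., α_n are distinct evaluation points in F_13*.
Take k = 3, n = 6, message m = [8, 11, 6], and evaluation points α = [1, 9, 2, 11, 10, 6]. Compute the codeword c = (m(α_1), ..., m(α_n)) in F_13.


c = [12, 8, 2, 10, 3, 4]

Message polynomial: m(x) = 8 + 11·x + 6·x^2 (mod 13).
For each evaluation point α_i, compute m(α_i) mod 13:
  α_1 = 1: Horner steps 6 → 4 → 12, so m(1) = 12.
  α_2 = 9: Horner steps 6 → 0 → 8, so m(9) = 8.
  α_3 = 2: Horner steps 6 → 10 → 2, so m(2) = 2.
  α_4 = 11: Horner steps 6 → 12 → 10, so m(11) = 10.
  α_5 = 10: Horner steps 6 → 6 → 3, so m(10) = 3.
  α_6 = 6: Horner steps 6 → 8 → 4, so m(6) = 4.
Codeword c = [12, 8, 2, 10, 3, 4] ∈ F_13^6.


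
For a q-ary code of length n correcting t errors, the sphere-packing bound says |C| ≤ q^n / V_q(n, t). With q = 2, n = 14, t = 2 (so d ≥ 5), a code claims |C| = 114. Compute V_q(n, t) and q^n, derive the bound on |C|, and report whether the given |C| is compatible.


V_q(n, t) = 106, q^n = 16384, Hamming bound = 154, |C| = 114 ≤ bound (satisfied).

Step 1: Compute V_q(n, t) = Σ_{j=0}^2 C(n, j) (q−1)^j.
  j = 0: C(14,0)·(1)^0 = 1·1 = 1.
  j = 1: C(14,1)·(1)^1 = 14·1 = 14.
  j = 2: C(14,2)·(1)^2 = 91·1 = 91.
  V_q(n, t) = 1 + 14 + 91 = 106.
Step 2: q^n = 2^14 = 16384.
Step 3: Hamming bound ⌊q^n / V_q(n,t)⌋ = ⌊16384/106⌋ = 154.
Step 4: Compare |C| = 114 to 154: satisfied.
The claimed |C| lies below the Hamming bound.


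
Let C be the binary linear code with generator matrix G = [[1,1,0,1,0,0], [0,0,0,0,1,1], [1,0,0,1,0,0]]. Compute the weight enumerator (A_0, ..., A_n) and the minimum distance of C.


Weight distribution: A_0 = 1, A_1 = 1, A_2 = 2, A_3 = 2, A_4 = 1, A_5 = 1. Minimum distance d = 1.

Enumerate all 2^3 = 8 messages m ∈ F_2^3.
For each, compute codeword c = mG in F_2^6, then tally its weight.
  m = 000 → c = 000000, weight = 0.
  m = 100 → c = 110100, weight = 3.
  m = 010 → c = 000011, weight = 2.
  m = 110 → c = 110111, weight = 5.
  m = 001 → c = 100100, weight = 2.
  m = 101 → c = 010000, weight = 1.
  m = 011 → c = 100111, weight = 4.
  m = 111 → c = 010011, weight = 3.
Tally weights:
  weight 0: 1 codewords.
  weight 1: 1 codewords.
  weight 2: 2 codewords.
  weight 3: 2 codewords.
  weight 4: 1 codewords.
  weight 5: 1 codewords.
Minimum distance d = smallest w > 0 with A_w > 0 = 1.
Sanity: Σ A_w = 8 = 2^3 = 8 ✓.


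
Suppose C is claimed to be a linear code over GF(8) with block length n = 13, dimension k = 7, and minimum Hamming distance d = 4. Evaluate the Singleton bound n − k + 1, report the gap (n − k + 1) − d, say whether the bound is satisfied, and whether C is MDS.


Singleton RHS = n − k + 1 = 7, slack = 3, bound satisfied, not MDS.

Singleton bound: d ≤ n − k + 1.
Here n = 13, k = 7, so n − k + 1 = 7.
Given d = 4, check d ≤ 7: YES.
Slack = (n − k + 1) − d = 3.
The code is NOT MDS (slack = 3 > 0).
Description: the claimed parameters are [13, 7, 4]_8; such a code would be non-MDS.


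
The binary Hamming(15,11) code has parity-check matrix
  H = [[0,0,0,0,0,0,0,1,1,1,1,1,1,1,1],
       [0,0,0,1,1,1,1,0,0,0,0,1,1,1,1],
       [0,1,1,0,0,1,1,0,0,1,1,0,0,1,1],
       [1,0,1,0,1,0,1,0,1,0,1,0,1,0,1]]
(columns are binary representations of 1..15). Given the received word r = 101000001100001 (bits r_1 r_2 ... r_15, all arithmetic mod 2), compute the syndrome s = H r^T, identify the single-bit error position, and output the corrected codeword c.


s = (1, 1, 1, 0)^T, error position = 14, corrected codeword c = 101000001100011

Compute s = H r^T mod 2 one row at a time:
  s_1 = 0 + 1 + 1 + 0 + 0 + 0 + 0 + 1 = 3 ≡ 1 (mod 2).
  s_2 = 0 + 0 + 0 + 0 + 0 + 0 + 0 + 1 = 1 ≡ 1 (mod 2).
  s_3 = 0 + 1 + 0 + 0 + 1 + 0 + 0 + 1 = 3 ≡ 1 (mod 2).
  s_4 = 1 + 1 + 0 + 0 + 1 + 0 + 0 + 1 = 4 ≡ 0 (mod 2).
s = (1, 1, 1, 0)^T — this equals column 14 of H (binary 1110), so error is at position 14.
Correct: flip bit 14 of r = 101000001100001 to get c = 101000001100011.


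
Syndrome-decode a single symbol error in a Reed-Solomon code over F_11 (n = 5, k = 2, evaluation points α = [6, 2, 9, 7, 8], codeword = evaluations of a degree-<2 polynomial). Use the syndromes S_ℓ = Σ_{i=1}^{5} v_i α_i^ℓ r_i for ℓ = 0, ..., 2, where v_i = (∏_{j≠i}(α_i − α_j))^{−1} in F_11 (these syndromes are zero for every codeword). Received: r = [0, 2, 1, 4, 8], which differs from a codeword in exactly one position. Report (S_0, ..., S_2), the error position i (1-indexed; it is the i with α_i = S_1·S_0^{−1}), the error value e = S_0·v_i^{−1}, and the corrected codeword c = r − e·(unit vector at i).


S = (10, 9, 7), error at position 2, error magnitude e = 7, c = [0, 6, 1, 4, 8].

Step 1: column multipliers v_i = (∏_{j≠i}(α_i − α_j))^{−1} mod 11.
  i = 1 (α = 6): (6−2)(6−9)(6−7)(6−8) = 4·(−3)·(−1)·(−2) = −24 ≡ 9, so v_1 = 9^{−1} = 5 (mod 11).
  i = 2 (α = 2): (2−6)(2−9)(2−7)(2−8) = (−4)·(−7)·(−5)·(−6) = 840 ≡ 4, so v_2 = 4^{−1} = 3 (mod 11).
  i = 3 (α = 9): (9−6)(9−2)(9−7)(9−8) = 3·7·2·1 = 42 ≡ 9, so v_3 = 9^{−1} = 5 (mod 11).
  i = 4 (α = 7): (7−6)(7−2)(7−9)(7−8) = 1·5·(−2)·(−1) = 10 ≡ 10, so v_4 = 10^{−1} = 10 (mod 11).
  i = 5 (α = 8): (8−6)(8−2)(8−9)(8−7) = 2·6·(−1)·1 = −12 ≡ 10, so v_5 = 10^{−1} = 10 (mod 11).
  v = [5, 3, 5, 10, 10].
Step 2: syndromes of r = [0, 2, 1, 4, 8] (all sums mod 11).
  S_0 = Σ v_i r_i = 5·0 + 3·2 + 5·1 + 10·4 + 10·8 = 131 ≡ 10.
  S_1 = Σ v_i α_i r_i = 5·6·0 + 3·2·2 + 5·9·1 + 10·7·4 + 10·8·8 = 977 ≡ 9.
  α_i^2 mod 11 = [3, 4, 4, 5, 9].
  S_2 = Σ v_i α_i^2 r_i = 5·3·0 + 3·4·2 + 5·4·1 + 10·5·4 + 10·9·8 = 964 ≡ 7.
  S = (10, 9, 7) ≠ 0, so r is not a codeword (an error is present).
Step 3: locate the error. For a single error e at position i, S_ℓ = v_i·e·α_i^ℓ, so α_err = S_1/S_0.
  S_0^{−1} = 10^{−1} = 10 (mod 11), so α_err = 9·10 = 90 ≡ 2 = α_2. Error position i = 2.
  Consistency check: S_2/S_1 = 7·5 = 35 ≡ 2 = α_err ✓ (single-error assumption holds).
Step 4: error magnitude e = S_0/v_2 = S_0·∏_{j≠2}(α_2 − α_j) = 10·4 = 40 ≡ 7 (mod 11).
Step 5: correct position 2: c_2 = r_2 − e = 2 − 7 ≡ 6 (mod 11). Hence c = [0, 6, 1, 4, 8].
  Check: interpolating c through the α_i gives m(x) = 9 + 4·x (degree < 2) with m(α_i) = c_i for every i, so c is indeed a codeword.


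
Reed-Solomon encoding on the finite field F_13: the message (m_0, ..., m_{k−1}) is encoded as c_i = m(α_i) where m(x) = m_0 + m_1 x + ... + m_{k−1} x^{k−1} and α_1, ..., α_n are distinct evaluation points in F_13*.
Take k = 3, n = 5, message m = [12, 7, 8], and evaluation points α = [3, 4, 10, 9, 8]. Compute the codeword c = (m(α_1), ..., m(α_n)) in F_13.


c = [1, 12, 11, 8, 8]

Message polynomial: m(x) = 12 + 7·x + 8·x^2 (mod 13).
For each evaluation point α_i, compute m(α_i) mod 13:
  α_1 = 3: Horner steps 8 → 5 → 1, so m(3) = 1.
  α_2 = 4: Horner steps 8 → 0 → 12, so m(4) = 12.
  α_3 = 10: Horner steps 8 → 9 → 11, so m(10) = 11.
  α_4 = 9: Horner steps 8 → 1 → 8, so m(9) = 8.
  α_5 = 8: Horner steps 8 → 6 → 8, so m(8) = 8.
Codeword c = [1, 12, 11, 8, 8] ∈ F_13^5.


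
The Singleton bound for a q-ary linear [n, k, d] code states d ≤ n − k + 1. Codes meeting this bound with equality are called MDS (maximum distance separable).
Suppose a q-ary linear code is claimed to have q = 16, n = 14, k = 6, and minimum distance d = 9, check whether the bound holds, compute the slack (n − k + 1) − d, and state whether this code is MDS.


Singleton RHS = n − k + 1 = 9, slack = 0, bound satisfied, MDS.

Singleton bound: d ≤ n − k + 1.
Here n = 14, k = 6, so n − k + 1 = 9.
Given d = 9, check d ≤ 9: YES.
Slack = (n − k + 1) − d = 0.
The code is MDS (slack = 0).
Description: the claimed parameters are [14, 6, 9]_16; such a code would be MDS (meets Singleton bound).


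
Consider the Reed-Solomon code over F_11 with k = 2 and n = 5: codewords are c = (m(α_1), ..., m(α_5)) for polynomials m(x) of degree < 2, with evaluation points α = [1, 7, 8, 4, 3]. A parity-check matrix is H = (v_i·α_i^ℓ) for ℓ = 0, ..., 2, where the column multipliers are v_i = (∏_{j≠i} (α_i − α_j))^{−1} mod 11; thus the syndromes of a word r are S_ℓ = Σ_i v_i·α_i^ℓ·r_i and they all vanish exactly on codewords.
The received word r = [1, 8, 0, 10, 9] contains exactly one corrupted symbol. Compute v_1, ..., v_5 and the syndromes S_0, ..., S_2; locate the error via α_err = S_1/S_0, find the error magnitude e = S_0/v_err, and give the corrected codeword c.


S = (6, 7, 10), error at position 5, error magnitude e = 2, c = [1, 8, 0, 10, 7].

Step 1: column multipliers v_i = (∏_{j≠i}(α_i − α_j))^{−1} mod 11.
  i = 1 (α = 1): (1−7)(1−8)(1−4)(1−3) = (−6)·(−7)·(−3)·(−2) = 252 ≡ 10, so v_1 = 10^{−1} = 10 (mod 11).
  i = 2 (α = 7): (7−1)(7−8)(7−4)(7−3) = 6·(−1)·3·4 = −72 ≡ 5, so v_2 = 5^{−1} = 9 (mod 11).
  i = 3 (α = 8): (8−1)(8−7)(8−4)(8−3) = 7·1·4·5 = 140 ≡ 8, so v_3 = 8^{−1} = 7 (mod 11).
  i = 4 (α = 4): (4−1)(4−7)(4−8)(4−3) = 3·(−3)·(−4)·1 = 36 ≡ 3, so v_4 = 3^{−1} = 4 (mod 11).
  i = 5 (α = 3): (3−1)(3−7)(3−8)(3−4) = 2·(−4)·(−5)·(−1) = −40 ≡ 4, so v_5 = 4^{−1} = 3 (mod 11).
  v = [10, 9, 7, 4, 3].
Step 2: syndromes of r = [1, 8, 0, 10, 9] (all sums mod 11).
  S_0 = Σ v_i r_i = 10·1 + 9·8 + 7·0 + 4·10 + 3·9 = 149 ≡ 6.
  S_1 = Σ v_i α_i r_i = 10·1·1 + 9·7·8 + 7·8·0 + 4·4·10 + 3·3·9 = 755 ≡ 7.
  α_i^2 mod 11 = [1, 5, 9, 5, 9].
  S_2 = Σ v_i α_i^2 r_i = 10·1·1 + 9·5·8 + 7·9·0 + 4·5·10 + 3·9·9 = 813 ≡ 10.
  S = (6, 7, 10) ≠ 0, so r is not a codeword (an error is present).
Step 3: locate the error. For a single error e at position i, S_ℓ = v_i·e·α_i^ℓ, so α_err = S_1/S_0.
  S_0^{−1} = 6^{−1} = 2 (mod 11), so α_err = 7·2 = 14 ≡ 3 = α_5. Error position i = 5.
  Consistency check: S_2/S_1 = 10·8 = 80 ≡ 3 = α_err ✓ (single-error assumption holds).
Step 4: error magnitude e = S_0/v_5 = S_0·∏_{j≠5}(α_5 − α_j) = 6·4 = 24 ≡ 2 (mod 11).
Step 5: correct position 5: c_5 = r_5 − e = 9 − 2 ≡ 7 (mod 11). Hence c = [1, 8, 0, 10, 7].
  Check: interpolating c through the α_i gives m(x) = 9 + 3·x (degree < 2) with m(α_i) = c_i for every i, so c is indeed a codeword.


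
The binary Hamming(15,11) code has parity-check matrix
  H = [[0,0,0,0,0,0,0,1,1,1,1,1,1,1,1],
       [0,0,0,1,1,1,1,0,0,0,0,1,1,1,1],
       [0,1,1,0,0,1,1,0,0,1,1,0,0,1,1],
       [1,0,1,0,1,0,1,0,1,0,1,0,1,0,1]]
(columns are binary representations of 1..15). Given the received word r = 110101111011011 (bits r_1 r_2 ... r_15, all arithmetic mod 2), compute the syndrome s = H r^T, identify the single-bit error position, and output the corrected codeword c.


s = (0, 0, 0, 1)^T, error position = 1, corrected codeword c = 010101111011011

Compute s = H r^T mod 2 one row at a time:
  s_1 = 1 + 1 + 0 + 1 + 1 + 0 + 1 + 1 = 6 ≡ 0 (mod 2).
  s_2 = 1 + 0 + 1 + 1 + 1 + 0 + 1 + 1 = 6 ≡ 0 (mod 2).
  s_3 = 1 + 0 + 1 + 1 + 0 + 1 + 1 + 1 = 6 ≡ 0 (mod 2).
  s_4 = 1 + 0 + 0 + 1 + 1 + 1 + 0 + 1 = 5 ≡ 1 (mod 2).
s = (0, 0, 0, 1)^T — this equals column 1 of H (binary 0001), so error is at position 1.
Correct: flip bit 1 of r = 110101111011011 to get c = 010101111011011.


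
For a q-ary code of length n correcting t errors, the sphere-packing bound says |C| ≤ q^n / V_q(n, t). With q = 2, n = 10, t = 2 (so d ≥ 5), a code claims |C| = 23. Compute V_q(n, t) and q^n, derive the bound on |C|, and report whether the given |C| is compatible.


V_q(n, t) = 56, q^n = 1024, Hamming bound = 18, |C| = 23 > bound (violated).

Step 1: Compute V_q(n, t) = Σ_{j=0}^2 C(n, j) (q−1)^j.
  j = 0: C(10,0)·(1)^0 = 1·1 = 1.
  j = 1: C(10,1)·(1)^1 = 10·1 = 10.
  j = 2: C(10,2)·(1)^2 = 45·1 = 45.
  V_q(n, t) = 1 + 10 + 45 = 56.
Step 2: q^n = 2^10 = 1024.
Step 3: Hamming bound ⌊q^n / V_q(n,t)⌋ = ⌊1024/56⌋ = 18.
Step 4: Compare |C| = 23 to 18: violated.
The claimed |C| lies above the Hamming bound, so no 2-ary code of length 10 with d ≥ 5 can have 23 codewords.


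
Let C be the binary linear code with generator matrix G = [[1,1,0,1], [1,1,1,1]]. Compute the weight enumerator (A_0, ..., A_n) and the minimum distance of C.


Weight distribution: A_0 = 1, A_1 = 1, A_3 = 1, A_4 = 1. Minimum distance d = 1.

Enumerate all 2^2 = 4 messages m ∈ F_2^2.
For each, compute codeword c = mG in F_2^4, then tally its weight.
  m = 00 → c = 0000, weight = 0.
  m = 10 → c = 1101, weight = 3.
  m = 01 → c = 1111, weight = 4.
  m = 11 → c = 0010, weight = 1.
Tally weights:
  weight 0: 1 codewords.
  weight 1: 1 codewords.
  weight 3: 1 codewords.
  weight 4: 1 codewords.
Minimum distance d = smallest w > 0 with A_w > 0 = 1.
Sanity: Σ A_w = 4 = 2^2 = 4 ✓.


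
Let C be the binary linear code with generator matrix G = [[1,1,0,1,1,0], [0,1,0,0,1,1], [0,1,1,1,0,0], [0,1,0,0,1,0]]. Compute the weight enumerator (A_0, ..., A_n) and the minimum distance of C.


Weight distribution: A_0 = 1, A_1 = 1, A_2 = 2, A_3 = 6, A_4 = 5, A_5 = 1. Minimum distance d = 1.

Enumerate all 2^4 = 16 messages m ∈ F_2^4.
For each, compute codeword c = mG in F_2^6, then tally its weight.
  m = 0000 → c = 000000, weight = 0.
  m = 1000 → c = 110110, weight = 4.
  m = 0100 → c = 010011, weight = 3.
  m = 1100 → c = 100101, weight = 3.
  m = 0010 → c = 011100, weight = 3.
  m = 1010 → c = 101010, weight = 3.
  m = 0110 → c = 001111, weight = 4.
  m = 1110 → c = 111001, weight = 4.
  m = 0001 → c = 010010, weight = 2.
  m = 1001 → c = 100100, weight = 2.
  m = 0101 → c = 000001, weight = 1.
  m = 1101 → c = 110111, weight = 5.
  m = 0011 → c = 001110, weight = 3.
  m = 1011 → c = 111000, weight = 3.
  m = 0111 → c = 011101, weight = 4.
  m = 1111 → c = 101011, weight = 4.
Tally weights:
  weight 0: 1 codewords.
  weight 1: 1 codewords.
  weight 2: 2 codewords.
  weight 3: 6 codewords.
  weight 4: 5 codewords.
  weight 5: 1 codewords.
Minimum distance d = smallest w > 0 with A_w > 0 = 1.
Sanity: Σ A_w = 16 = 2^4 = 16 ✓.


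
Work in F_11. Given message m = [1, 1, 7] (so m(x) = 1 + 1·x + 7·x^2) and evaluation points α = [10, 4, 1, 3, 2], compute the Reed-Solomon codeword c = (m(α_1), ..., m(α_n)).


c = [7, 7, 9, 1, 9]

Message polynomial: m(x) = 1 + 1·x + 7·x^2 (mod 11).
For each evaluation point α_i, compute m(α_i) mod 11:
  α_1 = 10: Horner steps 7 → 5 → 7, so m(10) = 7.
  α_2 = 4: Horner steps 7 → 7 → 7, so m(4) = 7.
  α_3 = 1: Horner steps 7 → 8 → 9, so m(1) = 9.
  α_4 = 3: Horner steps 7 → 0 → 1, so m(3) = 1.
  α_5 = 2: Horner steps 7 → 4 → 9, so m(2) = 9.
Codeword c = [7, 7, 9, 1, 9] ∈ F_11^5.


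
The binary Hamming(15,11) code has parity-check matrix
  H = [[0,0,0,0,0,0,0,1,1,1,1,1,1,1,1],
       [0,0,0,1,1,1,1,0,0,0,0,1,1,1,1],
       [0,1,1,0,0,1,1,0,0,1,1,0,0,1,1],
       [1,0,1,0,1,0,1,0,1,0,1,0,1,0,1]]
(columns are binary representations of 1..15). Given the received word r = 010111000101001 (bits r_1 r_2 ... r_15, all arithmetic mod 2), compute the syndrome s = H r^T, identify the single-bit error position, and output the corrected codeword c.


s = (1, 1, 0, 0)^T, error position = 12, corrected codeword c = 010111000100001

Compute s = H r^T mod 2 one row at a time:
  s_1 = 0 + 0 + 1 + 0 + 1 + 0 + 0 + 1 = 3 ≡ 1 (mod 2).
  s_2 = 1 + 1 + 1 + 0 + 1 + 0 + 0 + 1 = 5 ≡ 1 (mod 2).
  s_3 = 1 + 0 + 1 + 0 + 1 + 0 + 0 + 1 = 4 ≡ 0 (mod 2).
  s_4 = 0 + 0 + 1 + 0 + 0 + 0 + 0 + 1 = 2 ≡ 0 (mod 2).
s = (1, 1, 0, 0)^T — this equals column 12 of H (binary 1100), so error is at position 12.
Correct: flip bit 12 of r = 010111000101001 to get c = 010111000100001.


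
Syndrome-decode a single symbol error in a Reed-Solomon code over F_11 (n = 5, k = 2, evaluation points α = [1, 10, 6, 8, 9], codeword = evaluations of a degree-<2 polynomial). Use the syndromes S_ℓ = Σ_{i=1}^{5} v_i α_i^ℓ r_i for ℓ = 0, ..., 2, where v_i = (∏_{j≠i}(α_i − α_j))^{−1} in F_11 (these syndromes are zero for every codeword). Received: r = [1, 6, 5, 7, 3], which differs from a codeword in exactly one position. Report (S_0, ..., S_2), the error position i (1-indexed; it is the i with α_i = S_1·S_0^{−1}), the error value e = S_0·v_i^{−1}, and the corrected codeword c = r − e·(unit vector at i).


S = (3, 2, 5), error at position 4, error magnitude e = 7, c = [1, 6, 5, 0, 3].

Step 1: column multipliers v_i = (∏_{j≠i}(α_i − α_j))^{−1} mod 11.
  i = 1 (α = 1): (1−10)(1−6)(1−8)(1−9) = (−9)·(−5)·(−7)·(−8) = 2520 ≡ 1, so v_1 = 1^{−1} = 1 (mod 11).
  i = 2 (α = 10): (10−1)(10−6)(10−8)(10−9) = 9·4·2·1 = 72 ≡ 6, so v_2 = 6^{−1} = 2 (mod 11).
  i = 3 (α = 6): (6−1)(6−10)(6−8)(6−9) = 5·(−4)·(−2)·(−3) = −120 ≡ 1, so v_3 = 1^{−1} = 1 (mod 11).
  i = 4 (α = 8): (8−1)(8−10)(8−6)(8−9) = 7·(−2)·2·(−1) = 28 ≡ 6, so v_4 = 6^{−1} = 2 (mod 11).
  i = 5 (α = 9): (9−1)(9−10)(9−6)(9−8) = 8·(−1)·3·1 = −24 ≡ 9, so v_5 = 9^{−1} = 5 (mod 11).
  v = [1, 2, 1, 2, 5].
Step 2: syndromes of r = [1, 6, 5, 7, 3] (all sums mod 11).
  S_0 = Σ v_i r_i = 1·1 + 2·6 + 1·5 + 2·7 + 5·3 = 47 ≡ 3.
  S_1 = Σ v_i α_i r_i = 1·1·1 + 2·10·6 + 1·6·5 + 2·8·7 + 5·9·3 = 398 ≡ 2.
  α_i^2 mod 11 = [1, 1, 3, 9, 4].
  S_2 = Σ v_i α_i^2 r_i = 1·1·1 + 2·1·6 + 1·3·5 + 2·9·7 + 5·4·3 = 214 ≡ 5.
  S = (3, 2, 5) ≠ 0, so r is not a codeword (an error is present).
Step 3: locate the error. For a single error e at position i, S_ℓ = v_i·e·α_i^ℓ, so α_err = S_1/S_0.
  S_0^{−1} = 3^{−1} = 4 (mod 11), so α_err = 2·4 = 8 ≡ 8 = α_4. Error position i = 4.
  Consistency check: S_2/S_1 = 5·6 = 30 ≡ 8 = α_err ✓ (single-error assumption holds).
Step 4: error magnitude e = S_0/v_4 = S_0·∏_{j≠4}(α_4 − α_j) = 3·6 = 18 ≡ 7 (mod 11).
Step 5: correct position 4: c_4 = r_4 − e = 7 − 7 ≡ 0 (mod 11). Hence c = [1, 6, 5, 0, 3].
  Check: interpolating c through the α_i gives m(x) = 9 + 3·x (degree < 2) with m(α_i) = c_i for every i, so c is indeed a codeword.


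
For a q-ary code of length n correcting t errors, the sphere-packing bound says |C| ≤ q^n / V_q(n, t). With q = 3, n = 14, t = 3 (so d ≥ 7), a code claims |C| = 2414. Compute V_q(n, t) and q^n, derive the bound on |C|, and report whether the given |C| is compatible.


V_q(n, t) = 3305, q^n = 4782969, Hamming bound = 1447, |C| = 2414 > bound (violated).

Step 1: Compute V_q(n, t) = Σ_{j=0}^3 C(n, j) (q−1)^j.
  j = 0: C(14,0)·(2)^0 = 1·1 = 1.
  j = 1: C(14,1)·(2)^1 = 14·2 = 28.
  j = 2: C(14,2)·(2)^2 = 91·4 = 364.
  j = 3: C(14,3)·(2)^3 = 364·8 = 2912.
  V_q(n, t) = 1 + 28 + 364 + 2912 = 3305.
Step 2: q^n = 3^14 = 4782969.
Step 3: Hamming bound ⌊q^n / V_q(n,t)⌋ = ⌊4782969/3305⌋ = 1447.
Step 4: Compare |C| = 2414 to 1447: violated.
The claimed |C| lies above the Hamming bound, so no 3-ary code of length 14 with d ≥ 7 can have 2414 codewords.


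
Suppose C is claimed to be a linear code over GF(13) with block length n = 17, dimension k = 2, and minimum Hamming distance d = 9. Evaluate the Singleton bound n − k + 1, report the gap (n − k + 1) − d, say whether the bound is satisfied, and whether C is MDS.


Singleton RHS = n − k + 1 = 16, slack = 7, bound satisfied, not MDS.

Singleton bound: d ≤ n − k + 1.
Here n = 17, k = 2, so n − k + 1 = 16.
Given d = 9, check d ≤ 16: YES.
Slack = (n − k + 1) − d = 7.
The code is NOT MDS (slack = 7 > 0).
Description: the claimed parameters are [17, 2, 9]_13; such a code would be non-MDS.


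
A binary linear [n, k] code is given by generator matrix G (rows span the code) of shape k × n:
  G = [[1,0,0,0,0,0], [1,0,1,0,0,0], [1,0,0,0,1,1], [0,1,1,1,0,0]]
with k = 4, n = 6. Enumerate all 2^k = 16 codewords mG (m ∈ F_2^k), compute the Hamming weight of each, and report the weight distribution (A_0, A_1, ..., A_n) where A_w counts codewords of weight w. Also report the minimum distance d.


Weight distribution: A_0 = 1, A_1 = 2, A_2 = 3, A_3 = 4, A_4 = 3, A_5 = 2, A_6 = 1. Minimum distance d = 1.

Enumerate all 2^4 = 16 messages m ∈ F_2^4.
For each, compute codeword c = mG in F_2^6, then tally its weight.
  m = 0000 → c = 000000, weight = 0.
  m = 1000 → c = 100000, weight = 1.
  m = 0100 → c = 101000, weight = 2.
  m = 1100 → c = 001000, weight = 1.
  m = 0010 → c = 100011, weight = 3.
  m = 1010 → c = 000011, weight = 2.
  m = 0110 → c = 001011, weight = 3.
  m = 1110 → c = 101011, weight = 4.
  m = 0001 → c = 011100, weight = 3.
  m = 1001 → c = 111100, weight = 4.
  m = 0101 → c = 110100, weight = 3.
  m = 1101 → c = 010100, weight = 2.
  m = 0011 → c = 111111, weight = 6.
  m = 1011 → c = 011111, weight = 5.
  m = 0111 → c = 010111, weight = 4.
  m = 1111 → c = 110111, weight = 5.
Tally weights:
  weight 0: 1 codewords.
  weight 1: 2 codewords.
  weight 2: 3 codewords.
  weight 3: 4 codewords.
  weight 4: 3 codewords.
  weight 5: 2 codewords.
  weight 6: 1 codewords.
Minimum distance d = smallest w > 0 with A_w > 0 = 1.
Sanity: Σ A_w = 16 = 2^4 = 16 ✓.


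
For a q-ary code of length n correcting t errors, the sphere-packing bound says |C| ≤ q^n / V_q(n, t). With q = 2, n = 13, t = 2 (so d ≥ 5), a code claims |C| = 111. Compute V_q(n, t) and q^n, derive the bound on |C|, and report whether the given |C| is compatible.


V_q(n, t) = 92, q^n = 8192, Hamming bound = 89, |C| = 111 > bound (violated).

Step 1: Compute V_q(n, t) = Σ_{j=0}^2 C(n, j) (q−1)^j.
  j = 0: C(13,0)·(1)^0 = 1·1 = 1.
  j = 1: C(13,1)·(1)^1 = 13·1 = 13.
  j = 2: C(13,2)·(1)^2 = 78·1 = 78.
  V_q(n, t) = 1 + 13 + 78 = 92.
Step 2: q^n = 2^13 = 8192.
Step 3: Hamming bound ⌊q^n / V_q(n,t)⌋ = ⌊8192/92⌋ = 89.
Step 4: Compare |C| = 111 to 89: violated.
The claimed |C| lies above the Hamming bound, so no 2-ary code of length 13 with d ≥ 5 can have 111 codewords.
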